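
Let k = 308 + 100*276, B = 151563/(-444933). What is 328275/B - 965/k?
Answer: -1358751082448465/1409940068 ≈ -9.6369e+5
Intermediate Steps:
B = -50521/148311 (B = 151563*(-1/444933) = -50521/148311 ≈ -0.34064)
k = 27908 (k = 308 + 27600 = 27908)
328275/B - 965/k = 328275/(-50521/148311) - 965/27908 = 328275*(-148311/50521) - 965*1/27908 = -48686793525/50521 - 965/27908 = -1358751082448465/1409940068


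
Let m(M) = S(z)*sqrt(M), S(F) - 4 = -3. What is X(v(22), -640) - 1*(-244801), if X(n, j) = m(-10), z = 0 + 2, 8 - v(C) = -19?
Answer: 244801 + I*sqrt(10) ≈ 2.448e+5 + 3.1623*I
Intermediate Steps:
v(C) = 27 (v(C) = 8 - 1*(-19) = 8 + 19 = 27)
z = 2
S(F) = 1 (S(F) = 4 - 3 = 1)
m(M) = sqrt(M) (m(M) = 1*sqrt(M) = sqrt(M))
X(n, j) = I*sqrt(10) (X(n, j) = sqrt(-10) = I*sqrt(10))
X(v(22), -640) - 1*(-244801) = I*sqrt(10) - 1*(-244801) = I*sqrt(10) + 244801 = 244801 + I*sqrt(10)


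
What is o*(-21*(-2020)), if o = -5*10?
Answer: -2121000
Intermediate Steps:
o = -50
o*(-21*(-2020)) = -(-1050)*(-2020) = -50*42420 = -2121000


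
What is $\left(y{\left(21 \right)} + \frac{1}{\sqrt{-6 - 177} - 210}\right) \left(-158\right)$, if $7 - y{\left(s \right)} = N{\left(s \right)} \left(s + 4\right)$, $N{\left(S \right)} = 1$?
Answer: $\frac{41991344}{14761} + \frac{158 i \sqrt{183}}{44283} \approx 2844.8 + 0.048266 i$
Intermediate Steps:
$y{\left(s \right)} = 3 - s$ ($y{\left(s \right)} = 7 - 1 \left(s + 4\right) = 7 - 1 \left(4 + s\right) = 7 - \left(4 + s\right) = 3 - s$)
$\left(y{\left(21 \right)} + \frac{1}{\sqrt{-6 - 177} - 210}\right) \left(-158\right) = \left(\left(3 - 21\right) + \frac{1}{\sqrt{-6 - 177} - 210}\right) \left(-158\right) = \left(\left(3 - 21\right) + \frac{1}{\sqrt{-183} - 210}\right) \left(-158\right) = \left(-18 + \frac{1}{i \sqrt{183} - 210}\right) \left(-158\right) = \left(-18 + \frac{1}{-210 + i \sqrt{183}}\right) \left(-158\right) = 2844 - \frac{158}{-210 + i \sqrt{183}}$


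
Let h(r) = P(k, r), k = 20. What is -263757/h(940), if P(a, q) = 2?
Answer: -263757/2 ≈ -1.3188e+5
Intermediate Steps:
h(r) = 2
-263757/h(940) = -263757/2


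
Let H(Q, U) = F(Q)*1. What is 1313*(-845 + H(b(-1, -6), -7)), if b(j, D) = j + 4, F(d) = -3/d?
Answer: -1110798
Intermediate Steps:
b(j, D) = 4 + j
H(Q, U) = -3/Q (H(Q, U) = -3/Q*1 = -3/Q)
1313*(-845 + H(b(-1, -6), -7)) = 1313*(-845 - 3/(4 - 1)) = 1313*(-845 - 3/3) = 1313*(-845 - 3*1/3) = 1313*(-845 - 1) = 1313*(-846) = -1110798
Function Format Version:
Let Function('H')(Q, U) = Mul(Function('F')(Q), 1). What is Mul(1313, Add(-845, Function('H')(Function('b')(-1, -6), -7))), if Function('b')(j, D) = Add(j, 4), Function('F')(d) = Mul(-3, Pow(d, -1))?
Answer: -1110798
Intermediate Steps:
Function('b')(j, D) = Add(4, j)
Function('H')(Q, U) = Mul(-3, Pow(Q, -1)) (Function('H')(Q, U) = Mul(Mul(-3, Pow(Q, -1)), 1) = Mul(-3, Pow(Q, -1)))
Mul(1313, Add(-845, Function('H')(Function('b')(-1, -6), -7))) = Mul(1313, Add(-845, Mul(-3, Pow(Add(4, -1), -1)))) = Mul(1313, Add(-845, Mul(-3, Pow(3, -1)))) = Mul(1313, Add(-845, Mul(-3, Rational(1, 3)))) = Mul(1313, Add(-845, -1)) = Mul(1313, -846) = -1110798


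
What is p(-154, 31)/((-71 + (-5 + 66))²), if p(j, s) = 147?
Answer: 147/100 ≈ 1.4700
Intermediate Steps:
p(-154, 31)/((-71 + (-5 + 66))²) = 147/((-71 + (-5 + 66))²) = 147/((-71 + 61)²) = 147/((-10)²) = 147/100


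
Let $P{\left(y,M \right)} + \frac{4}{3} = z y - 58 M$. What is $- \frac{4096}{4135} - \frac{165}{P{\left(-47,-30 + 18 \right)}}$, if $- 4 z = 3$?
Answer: $- \frac{44064164}{36218465} \approx -1.2166$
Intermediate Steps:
$z = - \frac{3}{4}$ ($z = \left(- \frac{1}{4}\right) 3 = - \frac{3}{4} \approx -0.75$)
$P{\left(y,M \right)} = - \frac{4}{3} - 58 M - \frac{3 y}{4}$ ($P{\left(y,M \right)} = - \frac{4}{3} - \left(58 M + \frac{3 y}{4}\right) = - \frac{4}{3} - 58 M - \frac{3 y}{4}$)
$- \frac{4096}{4135} - \frac{165}{P{\left(-47,-30 + 18 \right)}} = - \frac{4096}{4135} - \frac{165}{- \frac{4}{3} - 58 \left(-30 + 18\right) - - \frac{141}{4}} = \left(-4096\right) \frac{1}{4135} - \frac{165}{- \frac{4}{3} - -696 + \frac{141}{4}} = - \frac{4096}{4135} - \frac{165}{- \frac{4}{3} + 696 + \frac{141}{4}} = - \frac{4096}{4135} - \frac{165}{\frac{8759}{12}} = - \frac{4096}{4135} - \frac{1980}{8759} = - \frac{44064164}{36218465}$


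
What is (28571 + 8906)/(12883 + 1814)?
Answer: 37477/14697 ≈ 2.5500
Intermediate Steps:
(28571 + 8906)/(12883 + 1814) = 37477/14697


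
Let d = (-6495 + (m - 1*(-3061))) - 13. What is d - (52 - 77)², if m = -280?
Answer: -4352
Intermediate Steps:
d = -3727 (d = (-6495 + (-280 - 1*(-3061))) - 13 = (-6495 + (-280 + 3061)) - 13 = (-6495 + 2781) - 13 = -3714 - 13 = -3727)
d - (52 - 77)² = -3727 - (52 - 77)² = -3727 - 1*(-25)² = -3727 - 1*625 = -3727 - 625 = -4352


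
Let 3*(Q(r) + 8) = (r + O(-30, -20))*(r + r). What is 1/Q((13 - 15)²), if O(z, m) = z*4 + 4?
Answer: -3/920 ≈ -0.0032609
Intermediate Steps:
O(z, m) = 4 + 4*z (O(z, m) = 4*z + 4 = 4 + 4*z)
Q(r) = -8 + 2*r*(-116 + r)/3 (Q(r) = -8 + ((r + (4 + 4*(-30)))*(r + r))/3 = -8 + ((r + (4 - 120))*(2*r))/3 = -8 + ((r - 116)*(2*r))/3 = -8 + ((-116 + r)*(2*r))/3 = -8 + (2*r*(-116 + r))/3 = -8 + 2*r*(-116 + r)/3)
1/Q((13 - 15)²) = 1/(-8 - 232*(13 - 15)²/3 + 2*((13 - 15)²)²/3) = 1/(-8 - 232/3*(-2)² + 2*((-2)²)²/3) = 1/(-8 - 232/3*4 + (⅔)*4²) = 1/(-8 - 928/3 + (⅔)*16) = 1/(-8 - 928/3 + 32/3) = 1/(-920/3) = -3/920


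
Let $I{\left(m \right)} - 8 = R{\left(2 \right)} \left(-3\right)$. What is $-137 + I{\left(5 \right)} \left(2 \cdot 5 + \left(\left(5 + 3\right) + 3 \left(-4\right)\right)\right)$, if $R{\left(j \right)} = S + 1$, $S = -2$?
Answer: $-71$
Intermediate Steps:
$R{\left(j \right)} = -1$ ($R{\left(j \right)} = -2 + 1 = -1$)
$I{\left(m \right)} = 11$ ($I{\left(m \right)} = 8 - -3 = 8 + 3 = 11$)
$-137 + I{\left(5 \right)} \left(2 \cdot 5 + \left(\left(5 + 3\right) + 3 \left(-4\right)\right)\right) = -137 + 11 \left(2 \cdot 5 + \left(\left(5 + 3\right) + 3 \left(-4\right)\right)\right) = -137 + 11 \left(10 + \left(8 - 12\right)\right) = -137 + 11 \left(10 - 4\right) = -137 + 11 \cdot 6 = -137 + 66 = -71$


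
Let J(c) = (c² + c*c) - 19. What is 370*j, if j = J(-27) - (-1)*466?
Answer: 704850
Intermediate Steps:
J(c) = -19 + 2*c² (J(c) = (c² + c²) - 19 = 2*c² - 19 = -19 + 2*c²)
j = 1905 (j = (-19 + 2*(-27)²) - (-1)*466 = (-19 + 2*729) - 1*(-466) = (-19 + 1458) + 466 = 1439 + 466 = 1905)
370*j = 370*1905 = 704850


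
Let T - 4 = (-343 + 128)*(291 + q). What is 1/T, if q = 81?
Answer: -1/79976 ≈ -1.2504e-5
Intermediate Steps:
T = -79976 (T = 4 + (-343 + 128)*(291 + 81) = 4 - 215*372 = 4 - 79980 = -79976)
1/T = 1/(-79976) = -1/79976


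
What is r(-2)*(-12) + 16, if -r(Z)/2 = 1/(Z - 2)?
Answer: 10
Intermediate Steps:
r(Z) = -2/(-2 + Z) (r(Z) = -2/(Z - 2) = -2/(-2 + Z))
r(-2)*(-12) + 16 = -2/(-2 - 2)*(-12) + 16 = -2/(-4)*(-12) + 16 = -2*(-¼)*(-12) + 16 = (½)*(-12) + 16 = -6 + 16 = 10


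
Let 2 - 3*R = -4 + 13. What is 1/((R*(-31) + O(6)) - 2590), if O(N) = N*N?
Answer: -3/7445 ≈ -0.00040295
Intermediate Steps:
R = -7/3 (R = ⅔ - (-4 + 13)/3 = ⅔ - ⅓*9 = ⅔ - 3 = -7/3 ≈ -2.3333)
O(N) = N²
1/((R*(-31) + O(6)) - 2590) = 1/((-7/3*(-31) + 6²) - 2590) = 1/((217/3 + 36) - 2590) = 1/(325/3 - 2590) = 1/(-7445/3) = -3/7445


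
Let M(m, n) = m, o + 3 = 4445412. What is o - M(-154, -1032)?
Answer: 4445563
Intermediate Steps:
o = 4445409 (o = -3 + 4445412 = 4445409)
o - M(-154, -1032) = 4445409 - 1*(-154) = 4445409 + 154 = 4445563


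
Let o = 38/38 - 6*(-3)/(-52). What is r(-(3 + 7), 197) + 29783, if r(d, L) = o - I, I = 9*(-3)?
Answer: 775077/26 ≈ 29811.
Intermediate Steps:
I = -27
o = 17/26 (o = 38*(1/38) + 18*(-1/52) = 1 - 9/26 = 17/26 ≈ 0.65385)
r(d, L) = 719/26 (r(d, L) = 17/26 - 1*(-27) = 17/26 + 27 = 719/26)
r(-(3 + 7), 197) + 29783 = 719/26 + 29783 = 775077/26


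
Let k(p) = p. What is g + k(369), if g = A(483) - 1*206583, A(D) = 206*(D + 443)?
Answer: -15458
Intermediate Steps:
A(D) = 91258 + 206*D (A(D) = 206*(443 + D) = 91258 + 206*D)
g = -15827 (g = (91258 + 206*483) - 1*206583 = (91258 + 99498) - 206583 = 190756 - 206583 = -15827)
g + k(369) = -15827 + 369 = -15458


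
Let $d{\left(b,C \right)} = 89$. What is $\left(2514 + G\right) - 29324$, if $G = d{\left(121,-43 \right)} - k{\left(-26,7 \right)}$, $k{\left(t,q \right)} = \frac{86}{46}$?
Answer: $- \frac{614626}{23} \approx -26723.0$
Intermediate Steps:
$k{\left(t,q \right)} = \frac{43}{23}$ ($k{\left(t,q \right)} = 86 \cdot \frac{1}{46} = \frac{43}{23}$)
$G = \frac{2004}{23}$ ($G = 89 - \frac{43}{23} = \frac{2004}{23} \approx 87.13$)
$\left(2514 + G\right) - 29324 = \left(2514 + \frac{2004}{23}\right) - 29324 = \frac{59826}{23} - 29324 = - \frac{614626}{23}$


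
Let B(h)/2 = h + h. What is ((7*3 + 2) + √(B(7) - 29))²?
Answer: (23 + I)² ≈ 528.0 + 46.0*I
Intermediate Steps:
B(h) = 4*h (B(h) = 2*(h + h) = 2*(2*h) = 4*h)
((7*3 + 2) + √(B(7) - 29))² = ((7*3 + 2) + √(4*7 - 29))² = ((21 + 2) + √(28 - 29))² = (23 + √(-1))² = (23 + I)²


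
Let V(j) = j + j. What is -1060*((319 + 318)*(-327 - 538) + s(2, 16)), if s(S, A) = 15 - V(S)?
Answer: 584053640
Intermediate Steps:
V(j) = 2*j
s(S, A) = 15 - 2*S
-1060*((319 + 318)*(-327 - 538) + s(2, 16)) = -1060*((319 + 318)*(-327 - 538) + (15 - 2*2)) = -1060*(637*(-865) + (15 - 4)) = -1060*(-551005 + 11) = -1060*(-550994) = 584053640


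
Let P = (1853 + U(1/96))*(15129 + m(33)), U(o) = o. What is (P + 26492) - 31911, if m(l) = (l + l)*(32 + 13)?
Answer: 1073030929/32 ≈ 3.3532e+7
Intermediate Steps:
m(l) = 90*l (m(l) = (2*l)*45 = 90*l)
P = 1073204337/32 (P = (1853 + 1/96)*(15129 + 90*33) = (1853 + 1/96)*(15129 + 2970) = (177889/96)*18099 = 1073204337/32 ≈ 3.3538e+7)
(P + 26492) - 31911 = (1073204337/32 + 26492) - 31911 = 1074052081/32 - 31911 = 1073030929/32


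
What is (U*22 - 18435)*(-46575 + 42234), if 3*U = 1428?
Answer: 34567383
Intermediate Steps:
U = 476 (U = (1/3)*1428 = 476)
(U*22 - 18435)*(-46575 + 42234) = (476*22 - 18435)*(-46575 + 42234) = (10472 - 18435)*(-4341) = -7963*(-4341) = 34567383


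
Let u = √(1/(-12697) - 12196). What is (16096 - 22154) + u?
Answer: -6058 + I*√1966163627261/12697 ≈ -6058.0 + 110.44*I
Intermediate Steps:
u = I*√1966163627261/12697 (u = √(-1/12697 - 12196) = √(-154852613/12697) = I*√1966163627261/12697 ≈ 110.44*I)
(16096 - 22154) + u = (16096 - 22154) + I*√1966163627261/12697 = -6058 + I*√1966163627261/12697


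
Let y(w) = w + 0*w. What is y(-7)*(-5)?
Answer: 35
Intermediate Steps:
y(w) = w (y(w) = w + 0 = w)
y(-7)*(-5) = -7*(-5) = 35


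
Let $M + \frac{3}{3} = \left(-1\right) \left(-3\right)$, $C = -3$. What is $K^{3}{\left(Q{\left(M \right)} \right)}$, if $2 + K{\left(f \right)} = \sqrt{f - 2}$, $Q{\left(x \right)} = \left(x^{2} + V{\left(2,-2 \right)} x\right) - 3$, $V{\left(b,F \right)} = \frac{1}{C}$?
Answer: $2 + \frac{31 i \sqrt{15}}{9} \approx 2.0 + 13.34 i$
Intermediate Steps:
$V{\left(b,F \right)} = - \frac{1}{3}$ ($V{\left(b,F \right)} = \frac{1}{-3} = - \frac{1}{3}$)
$M = 2$ ($M = -1 - -3 = -1 + 3 = 2$)
$Q{\left(x \right)} = -3 + x^{2} - \frac{x}{3}$ ($Q{\left(x \right)} = \left(x^{2} - \frac{x}{3}\right) - 3 = -3 + x^{2} - \frac{x}{3}$)
$K{\left(f \right)} = -2 + \sqrt{-2 + f}$ ($K{\left(f \right)} = -2 + \sqrt{f - 2} = -2 + \sqrt{-2 + f}$)
$K^{3}{\left(Q{\left(M \right)} \right)} = \left(-2 + \sqrt{-2 - \left(\frac{11}{3} - 4\right)}\right)^{3} = \left(-2 + \sqrt{-2 - - \frac{1}{3}}\right)^{3} = \left(-2 + \sqrt{-2 + \frac{1}{3}}\right)^{3} = \left(-2 + \sqrt{- \frac{5}{3}}\right)^{3} = \left(-2 + \frac{i \sqrt{15}}{3}\right)^{3}$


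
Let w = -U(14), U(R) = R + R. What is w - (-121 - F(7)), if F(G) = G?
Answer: 100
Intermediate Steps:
U(R) = 2*R
w = -28 (w = -2*14 = -1*28 = -28)
w - (-121 - F(7)) = -28 - (-121 - 1*7) = -28 - (-121 - 7) = -28 - 1*(-128) = -28 + 128 = 100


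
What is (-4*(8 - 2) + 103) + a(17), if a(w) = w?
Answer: 96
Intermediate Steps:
(-4*(8 - 2) + 103) + a(17) = (-4*(8 - 2) + 103) + 17 = (-4*6 + 103) + 17 = (-24 + 103) + 17 = 79 + 17 = 96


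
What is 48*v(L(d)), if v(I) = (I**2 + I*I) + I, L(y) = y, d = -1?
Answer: 48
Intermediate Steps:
v(I) = I + 2*I**2 (v(I) = (I**2 + I**2) + I = 2*I**2 + I = I + 2*I**2)
48*v(L(d)) = 48*(-(1 + 2*(-1))) = 48*(-(1 - 2)) = 48*(-1*(-1)) = 48*1 = 48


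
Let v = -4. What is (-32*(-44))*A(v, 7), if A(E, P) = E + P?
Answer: 4224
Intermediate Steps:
(-32*(-44))*A(v, 7) = (-32*(-44))*(-4 + 7) = 1408*3 = 4224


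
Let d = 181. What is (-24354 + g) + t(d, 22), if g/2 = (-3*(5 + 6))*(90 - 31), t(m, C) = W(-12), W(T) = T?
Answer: -28260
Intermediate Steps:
t(m, C) = -12
g = -3894 (g = 2*((-3*(5 + 6))*(90 - 31)) = 2*(-3*11*59) = 2*(-33*59) = 2*(-1947) = -3894)
(-24354 + g) + t(d, 22) = (-24354 - 3894) - 12 = -28248 - 12 = -28260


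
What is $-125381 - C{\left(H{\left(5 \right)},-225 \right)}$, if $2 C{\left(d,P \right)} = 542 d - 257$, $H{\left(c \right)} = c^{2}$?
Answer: $- \frac{264055}{2} \approx -1.3203 \cdot 10^{5}$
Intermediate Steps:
$C{\left(d,P \right)} = - \frac{257}{2} + 271 d$ ($C{\left(d,P \right)} = \frac{542 d - 257}{2} = \frac{-257 + 542 d}{2} = - \frac{257}{2} + 271 d$)
$-125381 - C{\left(H{\left(5 \right)},-225 \right)} = -125381 - \left(- \frac{257}{2} + 271 \cdot 5^{2}\right) = -125381 - \left(- \frac{257}{2} + 271 \cdot 25\right) = -125381 - \left(- \frac{257}{2} + 6775\right) = -125381 - \frac{13293}{2} = - \frac{264055}{2}$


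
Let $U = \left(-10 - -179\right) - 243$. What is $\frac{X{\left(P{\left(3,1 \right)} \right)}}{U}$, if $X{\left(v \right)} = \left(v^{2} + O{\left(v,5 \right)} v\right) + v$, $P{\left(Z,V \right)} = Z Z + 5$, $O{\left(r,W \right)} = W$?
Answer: $- \frac{140}{37} \approx -3.7838$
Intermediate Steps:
$P{\left(Z,V \right)} = 5 + Z^{2}$ ($P{\left(Z,V \right)} = Z^{2} + 5 = 5 + Z^{2}$)
$X{\left(v \right)} = v^{2} + 6 v$ ($X{\left(v \right)} = \left(v^{2} + 5 v\right) + v = v^{2} + 6 v$)
$U = -74$ ($U = \left(-10 + 179\right) - 243 = 169 - 243 = -74$)
$\frac{X{\left(P{\left(3,1 \right)} \right)}}{U} = \frac{\left(5 + 3^{2}\right) \left(6 + \left(5 + 3^{2}\right)\right)}{-74} = \left(5 + 9\right) \left(6 + \left(5 + 9\right)\right) \left(- \frac{1}{74}\right) = 14 \left(6 + 14\right) \left(- \frac{1}{74}\right) = 14 \cdot 20 \left(- \frac{1}{74}\right) = 280 \left(- \frac{1}{74}\right) = - \frac{140}{37}$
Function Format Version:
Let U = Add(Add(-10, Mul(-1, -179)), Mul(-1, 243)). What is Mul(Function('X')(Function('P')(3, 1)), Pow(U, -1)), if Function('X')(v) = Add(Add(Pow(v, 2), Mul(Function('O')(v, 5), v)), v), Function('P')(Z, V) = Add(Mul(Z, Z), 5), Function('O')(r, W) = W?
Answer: Rational(-140, 37) ≈ -3.7838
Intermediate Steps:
Function('P')(Z, V) = Add(5, Pow(Z, 2)) (Function('P')(Z, V) = Add(Pow(Z, 2), 5) = Add(5, Pow(Z, 2)))
Function('X')(v) = Add(Pow(v, 2), Mul(6, v)) (Function('X')(v) = Add(Add(Pow(v, 2), Mul(5, v)), v) = Add(Pow(v, 2), Mul(6, v)))
U = -74 (U = Add(Add(-10, 179), -243) = Add(169, -243) = -74)
Mul(Function('X')(Function('P')(3, 1)), Pow(U, -1)) = Mul(Mul(Add(5, Pow(3, 2)), Add(6, Add(5, Pow(3, 2)))), Pow(-74, -1)) = Mul(Mul(Add(5, 9), Add(6, Add(5, 9))), Rational(-1, 74)) = Mul(Mul(14, Add(6, 14)), Rational(-1, 74)) = Mul(Mul(14, 20), Rational(-1, 74)) = Mul(280, Rational(-1, 74)) = Rational(-140, 37)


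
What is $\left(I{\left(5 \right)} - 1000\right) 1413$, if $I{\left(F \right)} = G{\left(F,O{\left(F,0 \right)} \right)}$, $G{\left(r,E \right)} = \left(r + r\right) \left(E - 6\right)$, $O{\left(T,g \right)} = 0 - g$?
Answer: $-1497780$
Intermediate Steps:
$O{\left(T,g \right)} = - g$
$G{\left(r,E \right)} = 2 r \left(-6 + E\right)$
$I{\left(F \right)} = - 12 F$ ($I{\left(F \right)} = 2 F \left(-6 - 0\right) = 2 F \left(-6 + 0\right) = 2 F \left(-6\right) = - 12 F$)
$\left(I{\left(5 \right)} - 1000\right) 1413 = \left(\left(-12\right) 5 - 1000\right) 1413 = \left(-60 - 1000\right) 1413 = \left(-1060\right) 1413 = -1497780$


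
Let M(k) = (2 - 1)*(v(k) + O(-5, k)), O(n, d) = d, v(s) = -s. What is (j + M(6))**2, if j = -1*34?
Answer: 1156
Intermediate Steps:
M(k) = 0 (M(k) = (2 - 1)*(-k + k) = 1*0 = 0)
j = -34
(j + M(6))**2 = (-34 + 0)**2 = (-34)**2 = 1156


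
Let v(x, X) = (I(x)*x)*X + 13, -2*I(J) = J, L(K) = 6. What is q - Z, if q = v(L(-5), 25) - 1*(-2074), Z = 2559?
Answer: -922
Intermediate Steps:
I(J) = -J/2
v(x, X) = 13 - X*x**2/2 (v(x, X) = ((-x/2)*x)*X + 13 = (-x**2/2)*X + 13 = -X*x**2/2 + 13 = 13 - X*x**2/2)
q = 1637 (q = (13 - 1/2*25*6**2) - 1*(-2074) = (13 - 1/2*25*36) + 2074 = (13 - 450) + 2074 = -437 + 2074 = 1637)
q - Z = 1637 - 1*2559 = 1637 - 2559 = -922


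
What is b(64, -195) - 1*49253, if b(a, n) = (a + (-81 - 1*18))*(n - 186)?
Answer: -35918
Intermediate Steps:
b(a, n) = (-186 + n)*(-99 + a) (b(a, n) = (a + (-81 - 18))*(-186 + n) = (a - 99)*(-186 + n) = (-99 + a)*(-186 + n) = (-186 + n)*(-99 + a))
b(64, -195) - 1*49253 = (18414 - 186*64 - 99*(-195) + 64*(-195)) - 1*49253 = (18414 - 11904 + 19305 - 12480) - 49253 = 13335 - 49253 = -35918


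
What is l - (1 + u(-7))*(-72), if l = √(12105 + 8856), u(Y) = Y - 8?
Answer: -1008 + 3*√2329 ≈ -863.22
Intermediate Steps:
u(Y) = -8 + Y
l = 3*√2329 (l = √20961 = 3*√2329 ≈ 144.78)
l - (1 + u(-7))*(-72) = 3*√2329 - (1 + (-8 - 7))*(-72) = 3*√2329 - (1 - 15)*(-72) = 3*√2329 - (-14)*(-72) = 3*√2329 - 1*1008 = 3*√2329 - 1008 = -1008 + 3*√2329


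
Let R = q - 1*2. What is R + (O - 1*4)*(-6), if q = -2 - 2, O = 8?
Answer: -30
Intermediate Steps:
q = -4
R = -6 (R = -4 - 1*2 = -4 - 2 = -6)
R + (O - 1*4)*(-6) = -6 + (8 - 1*4)*(-6) = -6 + (8 - 4)*(-6) = -6 + 4*(-6) = -6 - 24 = -30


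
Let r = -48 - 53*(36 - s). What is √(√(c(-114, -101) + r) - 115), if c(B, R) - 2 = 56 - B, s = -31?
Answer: √(-115 + I*√3427) ≈ 2.6498 + 11.046*I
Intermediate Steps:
c(B, R) = 58 - B (c(B, R) = 2 + (56 - B) = 58 - B)
r = -3599 (r = -48 - 53*(36 - 1*(-31)) = -48 - 53*(36 + 31) = -48 - 53*67 = -48 - 3551 = -3599)
√(√(c(-114, -101) + r) - 115) = √(√((58 - 1*(-114)) - 3599) - 115) = √(√((58 + 114) - 3599) - 115) = √(√(172 - 3599) - 115) = √(√(-3427) - 115) = √(I*√3427 - 115) = √(-115 + I*√3427)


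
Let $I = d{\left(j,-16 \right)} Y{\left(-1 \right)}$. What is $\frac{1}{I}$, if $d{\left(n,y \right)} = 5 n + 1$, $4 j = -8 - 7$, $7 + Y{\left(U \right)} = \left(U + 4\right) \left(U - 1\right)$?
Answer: $\frac{4}{923} \approx 0.0043337$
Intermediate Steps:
$Y{\left(U \right)} = -7 + \left(-1 + U\right) \left(4 + U\right)$ ($Y{\left(U \right)} = -7 + \left(U + 4\right) \left(U - 1\right) = -7 + \left(4 + U\right) \left(-1 + U\right) = -7 + \left(-1 + U\right) \left(4 + U\right)$)
$j = - \frac{15}{4}$ ($j = \frac{-8 - 7}{4} = \frac{1}{4} \left(-15\right) = - \frac{15}{4} \approx -3.75$)
$d{\left(n,y \right)} = 1 + 5 n$
$I = \frac{923}{4}$ ($I = \left(1 + 5 \left(- \frac{15}{4}\right)\right) \left(-11 + \left(-1\right)^{2} + 3 \left(-1\right)\right) = \left(1 - \frac{75}{4}\right) \left(-11 + 1 - 3\right) = \left(- \frac{71}{4}\right) \left(-13\right) = \frac{923}{4} \approx 230.75$)
$\frac{1}{I} = \frac{1}{\frac{923}{4}} = \frac{4}{923}$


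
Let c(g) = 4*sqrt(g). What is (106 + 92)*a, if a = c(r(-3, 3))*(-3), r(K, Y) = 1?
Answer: -2376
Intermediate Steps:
a = -12 (a = (4*sqrt(1))*(-3) = (4*1)*(-3) = 4*(-3) = -12)
(106 + 92)*a = (106 + 92)*(-12) = 198*(-12) = -2376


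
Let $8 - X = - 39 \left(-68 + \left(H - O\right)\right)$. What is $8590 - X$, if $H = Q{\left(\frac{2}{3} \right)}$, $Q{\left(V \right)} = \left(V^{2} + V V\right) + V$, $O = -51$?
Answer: $\frac{27553}{3} \approx 9184.3$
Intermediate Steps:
$Q{\left(V \right)} = V + 2 V^{2}$ ($Q{\left(V \right)} = \left(V^{2} + V^{2}\right) + V = 2 V^{2} + V = V + 2 V^{2}$)
$H = \frac{14}{9}$ ($H = \frac{2}{3} \left(1 + 2 \cdot \frac{2}{3}\right) = 2 \cdot \frac{1}{3} \left(1 + 2 \cdot 2 \cdot \frac{1}{3}\right) = \frac{2 \left(1 + 2 \cdot \frac{2}{3}\right)}{3} = \frac{2 \left(1 + \frac{4}{3}\right)}{3} = \frac{2}{3} \cdot \frac{7}{3} = \frac{14}{9} \approx 1.5556$)
$X = - \frac{1783}{3}$ ($X = 8 - - 39 \left(-68 + \left(\frac{14}{9} - -51\right)\right) = 8 - - 39 \left(-68 + \left(\frac{14}{9} + 51\right)\right) = 8 - - 39 \left(-68 + \frac{473}{9}\right) = 8 - \left(-39\right) \left(- \frac{139}{9}\right) = 8 - \frac{1807}{3} = - \frac{1783}{3} \approx -594.33$)
$8590 - X = 8590 - - \frac{1783}{3} = 8590 + \frac{1783}{3} = \frac{27553}{3}$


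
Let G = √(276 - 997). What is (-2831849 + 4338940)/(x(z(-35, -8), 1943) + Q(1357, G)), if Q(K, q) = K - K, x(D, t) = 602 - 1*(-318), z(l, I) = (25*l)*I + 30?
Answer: 1507091/920 ≈ 1638.1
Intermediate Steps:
z(l, I) = 30 + 25*I*l (z(l, I) = 25*I*l + 30 = 30 + 25*I*l)
x(D, t) = 920 (x(D, t) = 602 + 318 = 920)
G = I*√721 (G = √(-721) = I*√721 ≈ 26.851*I)
Q(K, q) = 0
(-2831849 + 4338940)/(x(z(-35, -8), 1943) + Q(1357, G)) = (-2831849 + 4338940)/(920 + 0) = 1507091/920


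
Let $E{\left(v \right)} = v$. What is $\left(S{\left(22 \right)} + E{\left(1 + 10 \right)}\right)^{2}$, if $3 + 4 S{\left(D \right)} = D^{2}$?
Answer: $\frac{275625}{16} \approx 17227.0$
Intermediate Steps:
$S{\left(D \right)} = - \frac{3}{4} + \frac{D^{2}}{4}$
$\left(S{\left(22 \right)} + E{\left(1 + 10 \right)}\right)^{2} = \left(\left(- \frac{3}{4} + \frac{22^{2}}{4}\right) + \left(1 + 10\right)\right)^{2} = \left(\left(- \frac{3}{4} + \frac{1}{4} \cdot 484\right) + 11\right)^{2} = \left(\left(- \frac{3}{4} + 121\right) + 11\right)^{2} = \left(\frac{481}{4} + 11\right)^{2} = \left(\frac{525}{4}\right)^{2} = \frac{275625}{16}$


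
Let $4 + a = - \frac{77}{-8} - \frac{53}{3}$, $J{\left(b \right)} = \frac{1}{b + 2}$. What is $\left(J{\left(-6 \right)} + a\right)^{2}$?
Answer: $\frac{87025}{576} \approx 151.08$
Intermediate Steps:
$J{\left(b \right)} = \frac{1}{2 + b}$
$a = - \frac{289}{24}$ ($a = -4 - \left(- \frac{77}{8} + \frac{53}{3}\right) = -4 - \frac{193}{24} = - \frac{289}{24} \approx -12.042$)
$\left(J{\left(-6 \right)} + a\right)^{2} = \left(\frac{1}{2 - 6} - \frac{289}{24}\right)^{2} = \left(\frac{1}{-4} - \frac{289}{24}\right)^{2} = \left(- \frac{1}{4} - \frac{289}{24}\right)^{2} = \left(- \frac{295}{24}\right)^{2} = \frac{87025}{576}$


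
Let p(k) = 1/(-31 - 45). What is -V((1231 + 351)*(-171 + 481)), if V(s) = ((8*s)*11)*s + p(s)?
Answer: -1608542760563199/76 ≈ -2.1165e+13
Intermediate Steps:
p(k) = -1/76 (p(k) = 1/(-76) = -1/76)
V(s) = -1/76 + 88*s² (V(s) = ((8*s)*11)*s - 1/76 = (88*s)*s - 1/76 = 88*s² - 1/76 = -1/76 + 88*s²)
-V((1231 + 351)*(-171 + 481)) = -(-1/76 + 88*((1231 + 351)*(-171 + 481))²) = -(-1/76 + 88*(1582*310)²) = -(-1/76 + 88*490420²) = -(-1/76 + 88*240511776400) = -(-1/76 + 21165036323200) = -1*1608542760563199/76 = -1608542760563199/76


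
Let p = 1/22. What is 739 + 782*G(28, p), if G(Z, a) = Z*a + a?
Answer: 19468/11 ≈ 1769.8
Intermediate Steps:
p = 1/22 (p = 1*(1/22) = 1/22 ≈ 0.045455)
G(Z, a) = a + Z*a
739 + 782*G(28, p) = 739 + 782*((1 + 28)/22) = 739 + 782*((1/22)*29) = 739 + 782*(29/22) = 739 + 11339/11 = 19468/11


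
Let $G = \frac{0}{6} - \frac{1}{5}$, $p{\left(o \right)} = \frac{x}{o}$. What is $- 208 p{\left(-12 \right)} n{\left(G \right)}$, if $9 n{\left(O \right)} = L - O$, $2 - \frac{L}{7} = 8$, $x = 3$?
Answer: $- \frac{10868}{45} \approx -241.51$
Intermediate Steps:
$L = -42$ ($L = 14 - 56 = -42$)
$p{\left(o \right)} = \frac{3}{o}$
$G = - \frac{1}{5}$ ($G = 0 \cdot \frac{1}{6} - \frac{1}{5} = 0 - \frac{1}{5} = - \frac{1}{5} \approx -0.2$)
$n{\left(O \right)} = - \frac{14}{3} - \frac{O}{9}$ ($n{\left(O \right)} = \frac{-42 - O}{9} = - \frac{14}{3} - \frac{O}{9}$)
$- 208 p{\left(-12 \right)} n{\left(G \right)} = - 208 \frac{3}{-12} \left(- \frac{14}{3} - - \frac{1}{45}\right) = - 208 \cdot 3 \left(- \frac{1}{12}\right) \left(- \frac{14}{3} + \frac{1}{45}\right) = \left(-208\right) \left(- \frac{1}{4}\right) \left(- \frac{209}{45}\right) = 52 \left(- \frac{209}{45}\right) = - \frac{10868}{45}$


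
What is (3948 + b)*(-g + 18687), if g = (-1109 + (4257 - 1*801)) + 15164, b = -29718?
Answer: -30305520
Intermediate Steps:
g = 17511 (g = (-1109 + (4257 - 801)) + 15164 = (-1109 + 3456) + 15164 = 2347 + 15164 = 17511)
(3948 + b)*(-g + 18687) = (3948 - 29718)*(-1*17511 + 18687) = -25770*(-17511 + 18687) = -25770*1176 = -30305520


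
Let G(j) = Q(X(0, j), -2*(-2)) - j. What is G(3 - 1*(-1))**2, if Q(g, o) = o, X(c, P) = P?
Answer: 0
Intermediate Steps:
G(j) = 4 - j (G(j) = -2*(-2) - j = 4 - j)
G(3 - 1*(-1))**2 = (4 - (3 - 1*(-1)))**2 = (4 - (3 + 1))**2 = (4 - 1*4)**2 = (4 - 4)**2 = 0**2 = 0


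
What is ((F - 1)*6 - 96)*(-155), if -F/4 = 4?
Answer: 30690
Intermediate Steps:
F = -16 (F = -4*4 = -16)
((F - 1)*6 - 96)*(-155) = ((-16 - 1)*6 - 96)*(-155) = (-17*6 - 96)*(-155) = (-102 - 96)*(-155) = -198*(-155) = 30690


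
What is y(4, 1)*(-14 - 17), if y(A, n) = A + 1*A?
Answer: -248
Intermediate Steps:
y(A, n) = 2*A (y(A, n) = A + A = 2*A)
y(4, 1)*(-14 - 17) = (2*4)*(-14 - 17) = 8*(-31) = -248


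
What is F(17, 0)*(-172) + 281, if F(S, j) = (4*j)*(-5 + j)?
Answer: 281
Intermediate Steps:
F(S, j) = 4*j*(-5 + j)
F(17, 0)*(-172) + 281 = (4*0*(-5 + 0))*(-172) + 281 = (4*0*(-5))*(-172) + 281 = 0*(-172) + 281 = 0 + 281 = 281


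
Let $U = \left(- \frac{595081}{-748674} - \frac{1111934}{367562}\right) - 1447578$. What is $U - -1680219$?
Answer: $\frac{32009246718100057}{137592056394} \approx 2.3264 \cdot 10^{5}$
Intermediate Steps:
$U = - \frac{199175540684170229}{137592056394}$ ($U = \left(\left(-595081\right) \left(- \frac{1}{748674}\right) - \frac{555967}{183781}\right) - 1447578 = \left(\frac{595081}{748674} - \frac{555967}{183781}\right) - 1447578 = - \frac{306873456497}{137592056394} - 1447578 = - \frac{199175540684170229}{137592056394} \approx -1.4476 \cdot 10^{6}$)
$U - -1680219 = - \frac{199175540684170229}{137592056394} - -1680219 = - \frac{199175540684170229}{137592056394} + 1680219 = \frac{32009246718100057}{137592056394}$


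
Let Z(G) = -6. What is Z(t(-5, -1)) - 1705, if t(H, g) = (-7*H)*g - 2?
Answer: -1711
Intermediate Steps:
t(H, g) = -2 - 7*H*g (t(H, g) = -7*H*g - 2 = -2 - 7*H*g)
Z(t(-5, -1)) - 1705 = -6 - 1705 = -1711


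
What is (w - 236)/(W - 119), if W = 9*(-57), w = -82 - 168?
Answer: 243/316 ≈ 0.76899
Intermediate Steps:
w = -250
W = -513
(w - 236)/(W - 119) = (-250 - 236)/(-513 - 119) = -486/(-632) = -486*(-1/632) = 243/316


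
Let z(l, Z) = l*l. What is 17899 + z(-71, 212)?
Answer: 22940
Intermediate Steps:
z(l, Z) = l²
17899 + z(-71, 212) = 17899 + (-71)² = 17899 + 5041 = 22940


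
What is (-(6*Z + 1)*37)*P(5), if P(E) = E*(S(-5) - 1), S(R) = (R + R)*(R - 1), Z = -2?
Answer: 120065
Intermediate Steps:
S(R) = 2*R*(-1 + R) (S(R) = (2*R)*(-1 + R) = 2*R*(-1 + R))
P(E) = 59*E (P(E) = E*(2*(-5)*(-1 - 5) - 1) = E*(2*(-5)*(-6) - 1) = E*(60 - 1) = E*59 = 59*E)
(-(6*Z + 1)*37)*P(5) = (-(6*(-2) + 1)*37)*(59*5) = (-(-12 + 1)*37)*295 = (-1*(-11)*37)*295 = (11*37)*295 = 407*295 = 120065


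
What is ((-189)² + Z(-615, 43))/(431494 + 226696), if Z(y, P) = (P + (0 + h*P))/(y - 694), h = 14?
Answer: 23379072/430785355 ≈ 0.054271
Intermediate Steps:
Z(y, P) = 15*P/(-694 + y) (Z(y, P) = (P + (0 + 14*P))/(y - 694) = (P + 14*P)/(-694 + y) = (15*P)/(-694 + y) = 15*P/(-694 + y))
((-189)² + Z(-615, 43))/(431494 + 226696) = ((-189)² + 15*43/(-694 - 615))/(431494 + 226696) = (35721 + 15*43/(-1309))/658190 = (35721 + 15*43*(-1/1309))*(1/658190) = (35721 - 645/1309)*(1/658190) = (46758144/1309)*(1/658190) = 23379072/430785355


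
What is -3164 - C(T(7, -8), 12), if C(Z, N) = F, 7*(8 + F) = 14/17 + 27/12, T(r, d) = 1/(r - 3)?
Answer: -1502465/476 ≈ -3156.4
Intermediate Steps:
T(r, d) = 1/(-3 + r)
F = -3599/476 (F = -8 + (14/17 + 27/12)/7 = -8 + (14*(1/17) + 27*(1/12))/7 = -8 + (14/17 + 9/4)/7 = -8 + (⅐)*(209/68) = -8 + 209/476 = -3599/476 ≈ -7.5609)
C(Z, N) = -3599/476
-3164 - C(T(7, -8), 12) = -3164 - 1*(-3599/476) = -3164 + 3599/476 = -1502465/476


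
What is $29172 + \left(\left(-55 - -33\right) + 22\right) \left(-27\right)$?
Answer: $29172$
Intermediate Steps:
$29172 + \left(\left(-55 - -33\right) + 22\right) \left(-27\right) = 29172 + \left(\left(-55 + 33\right) + 22\right) \left(-27\right) = 29172 + \left(-22 + 22\right) \left(-27\right) = 29172 + 0 \left(-27\right) = 29172 + 0 = 29172$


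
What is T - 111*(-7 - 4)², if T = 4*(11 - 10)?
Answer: -13427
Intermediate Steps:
T = 4 (T = 4*1 = 4)
T - 111*(-7 - 4)² = 4 - 111*(-7 - 4)² = 4 - 111*(-11)² = 4 - 111*121 = 4 - 13431 = -13427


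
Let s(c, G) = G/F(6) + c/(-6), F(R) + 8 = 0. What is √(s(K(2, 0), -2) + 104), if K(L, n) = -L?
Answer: √3765/6 ≈ 10.227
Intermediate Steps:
F(R) = -8 (F(R) = -8 + 0 = -8)
s(c, G) = -c/6 - G/8 (s(c, G) = G/(-8) + c/(-6) = G*(-⅛) + c*(-⅙) = -G/8 - c/6 = -c/6 - G/8)
√(s(K(2, 0), -2) + 104) = √((-(-1)*2/6 - ⅛*(-2)) + 104) = √((-⅙*(-2) + ¼) + 104) = √((⅓ + ¼) + 104) = √(7/12 + 104) = √(1255/12) = √3765/6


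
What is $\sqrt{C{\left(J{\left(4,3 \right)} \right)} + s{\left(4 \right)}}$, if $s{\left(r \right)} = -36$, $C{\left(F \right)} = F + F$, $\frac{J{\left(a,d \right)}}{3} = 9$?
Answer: $3 \sqrt{2} \approx 4.2426$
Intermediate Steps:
$J{\left(a,d \right)} = 27$ ($J{\left(a,d \right)} = 3 \cdot 9 = 27$)
$C{\left(F \right)} = 2 F$
$\sqrt{C{\left(J{\left(4,3 \right)} \right)} + s{\left(4 \right)}} = \sqrt{2 \cdot 27 - 36} = \sqrt{54 - 36} = \sqrt{18} = 3 \sqrt{2}$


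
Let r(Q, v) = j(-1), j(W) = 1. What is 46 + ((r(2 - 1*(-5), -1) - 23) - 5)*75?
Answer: -1979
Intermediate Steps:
r(Q, v) = 1
46 + ((r(2 - 1*(-5), -1) - 23) - 5)*75 = 46 + ((1 - 23) - 5)*75 = 46 + (-22 - 5)*75 = 46 - 27*75 = 46 - 2025 = -1979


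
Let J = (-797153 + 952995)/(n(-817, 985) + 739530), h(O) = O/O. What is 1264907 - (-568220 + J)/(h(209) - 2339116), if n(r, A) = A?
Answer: 2191007915743134617/1732149744225 ≈ 1.2649e+6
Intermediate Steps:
h(O) = 1
J = 155842/740515 (J = (-797153 + 952995)/(985 + 739530) = 155842/740515 ≈ 0.21045)
1264907 - (-568220 + J)/(h(209) - 2339116) = 1264907 - (-568220 + 155842/740515)/(1 - 2339116) = 1264907 - (-420775277458)/(740515*(-2339115)) = 1264907 - (-420775277458)*(-1)/(740515*2339115) = 1264907 - 1*420775277458/1732149744225 = 1264907 - 420775277458/1732149744225 = 2191007915743134617/1732149744225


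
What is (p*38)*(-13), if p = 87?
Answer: -42978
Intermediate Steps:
(p*38)*(-13) = (87*38)*(-13) = 3306*(-13) = -42978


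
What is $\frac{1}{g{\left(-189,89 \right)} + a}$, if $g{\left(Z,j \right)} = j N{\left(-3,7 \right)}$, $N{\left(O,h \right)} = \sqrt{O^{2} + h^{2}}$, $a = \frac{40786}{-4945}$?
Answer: $\frac{100843385}{5616248170827} + \frac{2176319225 \sqrt{58}}{11232496341654} \approx 0.0014935$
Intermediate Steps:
$a = - \frac{40786}{4945}$ ($a = 40786 \left(- \frac{1}{4945}\right) = - \frac{40786}{4945} \approx -8.2479$)
$g{\left(Z,j \right)} = j \sqrt{58}$ ($g{\left(Z,j \right)} = j \sqrt{\left(-3\right)^{2} + 7^{2}} = j \sqrt{9 + 49} = j \sqrt{58}$)
$\frac{1}{g{\left(-189,89 \right)} + a} = \frac{1}{89 \sqrt{58} - \frac{40786}{4945}} = \frac{1}{- \frac{40786}{4945} + 89 \sqrt{58}}$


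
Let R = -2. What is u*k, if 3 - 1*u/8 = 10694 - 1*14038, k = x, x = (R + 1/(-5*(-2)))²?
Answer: 2416534/25 ≈ 96661.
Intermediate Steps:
x = 361/100 (x = (-2 + 1/(-5*(-2)))² = (-2 + 1/10)² = (-2 + ⅒)² = (-19/10)² = 361/100 ≈ 3.6100)
k = 361/100 ≈ 3.6100
u = 26776 (u = 24 - 8*(10694 - 1*14038) = 24 - 8*(10694 - 14038) = 24 - 8*(-3344) = 24 + 26752 = 26776)
u*k = 26776*(361/100) = 2416534/25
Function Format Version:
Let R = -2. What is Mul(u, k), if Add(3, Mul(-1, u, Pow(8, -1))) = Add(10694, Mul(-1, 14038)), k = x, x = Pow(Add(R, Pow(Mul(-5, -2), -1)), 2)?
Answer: Rational(2416534, 25) ≈ 96661.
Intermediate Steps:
x = Rational(361, 100) (x = Pow(Add(-2, Pow(Mul(-5, -2), -1)), 2) = Pow(Add(-2, Pow(10, -1)), 2) = Pow(Add(-2, Rational(1, 10)), 2) = Pow(Rational(-19, 10), 2) = Rational(361, 100) ≈ 3.6100)
k = Rational(361, 100) ≈ 3.6100
u = 26776 (u = Add(24, Mul(-8, Add(10694, Mul(-1, 14038)))) = Add(24, Mul(-8, Add(10694, -14038))) = Add(24, Mul(-8, -3344)) = Add(24, 26752) = 26776)
Mul(u, k) = Mul(26776, Rational(361, 100)) = Rational(2416534, 25)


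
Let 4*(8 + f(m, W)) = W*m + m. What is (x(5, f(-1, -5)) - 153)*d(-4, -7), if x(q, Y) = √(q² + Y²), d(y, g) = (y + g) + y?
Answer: 2295 - 15*√74 ≈ 2166.0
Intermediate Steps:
f(m, W) = -8 + m/4 + W*m/4 (f(m, W) = -8 + (W*m + m)/4 = -8 + (m + W*m)/4 = -8 + (m/4 + W*m/4) = -8 + m/4 + W*m/4)
d(y, g) = g + 2*y (d(y, g) = (g + y) + y = g + 2*y)
x(q, Y) = √(Y² + q²)
(x(5, f(-1, -5)) - 153)*d(-4, -7) = (√((-8 + (¼)*(-1) + (¼)*(-5)*(-1))² + 5²) - 153)*(-7 + 2*(-4)) = (√((-8 - ¼ + 5/4)² + 25) - 153)*(-7 - 8) = (√((-7)² + 25) - 153)*(-15) = (√(49 + 25) - 153)*(-15) = (√74 - 153)*(-15) = (-153 + √74)*(-15) = 2295 - 15*√74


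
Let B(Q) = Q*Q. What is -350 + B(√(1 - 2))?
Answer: -351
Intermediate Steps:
B(Q) = Q²
-350 + B(√(1 - 2)) = -350 + (√(1 - 2))² = -350 + (√(-1))² = -350 + I² = -350 - 1 = -351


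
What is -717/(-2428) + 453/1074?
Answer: 311657/434612 ≈ 0.71709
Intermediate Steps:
-717/(-2428) + 453/1074 = -717*(-1/2428) + 453*(1/1074) = 717/2428 + 151/358 = 311657/434612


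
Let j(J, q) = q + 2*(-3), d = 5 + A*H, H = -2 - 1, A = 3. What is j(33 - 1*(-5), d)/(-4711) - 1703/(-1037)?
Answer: 8033203/4885307 ≈ 1.6444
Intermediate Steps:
H = -3
d = -4 (d = 5 + 3*(-3) = 5 - 9 = -4)
j(J, q) = -6 + q (j(J, q) = q - 6 = -6 + q)
j(33 - 1*(-5), d)/(-4711) - 1703/(-1037) = (-6 - 4)/(-4711) - 1703/(-1037) = -10*(-1/4711) - 1703*(-1/1037) = 10/4711 + 1703/1037 = 8033203/4885307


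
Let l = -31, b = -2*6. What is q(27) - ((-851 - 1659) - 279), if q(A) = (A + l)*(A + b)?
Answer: 2729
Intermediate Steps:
b = -12
q(A) = (-31 + A)*(-12 + A) (q(A) = (A - 31)*(A - 12) = (-31 + A)*(-12 + A))
q(27) - ((-851 - 1659) - 279) = (372 + 27² - 43*27) - ((-851 - 1659) - 279) = (372 + 729 - 1161) - (-2510 - 279) = -60 - 1*(-2789) = -60 + 2789 = 2729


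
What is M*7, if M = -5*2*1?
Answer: -70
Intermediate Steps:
M = -10 (M = -10*1 = -10)
M*7 = -10*7 = -70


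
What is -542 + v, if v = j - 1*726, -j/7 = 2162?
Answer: -16402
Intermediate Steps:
j = -15134 (j = -7*2162 = -15134)
v = -15860 (v = -15134 - 1*726 = -15134 - 726 = -15860)
-542 + v = -542 - 15860 = -16402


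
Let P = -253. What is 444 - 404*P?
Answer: 102656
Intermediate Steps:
444 - 404*P = 444 - 404*(-253) = 444 + 102212 = 102656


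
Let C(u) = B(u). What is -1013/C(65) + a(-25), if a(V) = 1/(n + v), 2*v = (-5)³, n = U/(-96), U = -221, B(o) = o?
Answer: -5860367/375635 ≈ -15.601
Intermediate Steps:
C(u) = u
n = 221/96 (n = -221/(-96) = -221*(-1/96) = 221/96 ≈ 2.3021)
v = -125/2 (v = (½)*(-5)³ = (½)*(-125) = -125/2 ≈ -62.500)
a(V) = -96/5779 (a(V) = 1/(221/96 - 125/2) = 1/(-5779/96) = -96/5779)
-1013/C(65) + a(-25) = -1013/65 - 96/5779 = -5860367/375635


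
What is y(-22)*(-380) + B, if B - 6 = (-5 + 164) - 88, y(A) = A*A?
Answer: -183843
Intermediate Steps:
y(A) = A²
B = 77 (B = 6 + ((-5 + 164) - 88) = 6 + (159 - 88) = 6 + 71 = 77)
y(-22)*(-380) + B = (-22)²*(-380) + 77 = 484*(-380) + 77 = -183920 + 77 = -183843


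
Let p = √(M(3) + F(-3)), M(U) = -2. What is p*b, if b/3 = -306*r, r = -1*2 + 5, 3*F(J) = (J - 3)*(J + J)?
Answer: -2754*√10 ≈ -8708.9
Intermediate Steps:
F(J) = 2*J*(-3 + J)/3 (F(J) = ((J - 3)*(J + J))/3 = ((-3 + J)*(2*J))/3 = (2*J*(-3 + J))/3 = 2*J*(-3 + J)/3)
r = 3 (r = -2 + 5 = 3)
p = √10 (p = √(-2 + (⅔)*(-3)*(-3 - 3)) = √(-2 + (⅔)*(-3)*(-6)) = √(-2 + 12) = √10 ≈ 3.1623)
b = -2754 (b = 3*(-306*3) = 3*(-918) = -2754)
p*b = √10*(-2754) = -2754*√10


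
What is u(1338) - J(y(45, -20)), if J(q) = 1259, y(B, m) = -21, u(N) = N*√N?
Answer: -1259 + 1338*√1338 ≈ 47683.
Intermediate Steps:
u(N) = N^(3/2)
u(1338) - J(y(45, -20)) = 1338^(3/2) - 1*1259 = 1338*√1338 - 1259 = -1259 + 1338*√1338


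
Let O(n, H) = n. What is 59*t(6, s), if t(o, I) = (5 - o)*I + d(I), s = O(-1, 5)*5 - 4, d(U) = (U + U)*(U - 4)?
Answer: 14337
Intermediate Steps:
d(U) = 2*U*(-4 + U) (d(U) = (2*U)*(-4 + U) = 2*U*(-4 + U))
s = -9 (s = -1*5 - 4 = -5 - 4 = -9)
t(o, I) = I*(5 - o) + 2*I*(-4 + I) (t(o, I) = (5 - o)*I + 2*I*(-4 + I) = I*(5 - o) + 2*I*(-4 + I))
59*t(6, s) = 59*(-9*(-3 - 1*6 + 2*(-9))) = 59*(-9*(-3 - 6 - 18)) = 59*(-9*(-27)) = 59*243 = 14337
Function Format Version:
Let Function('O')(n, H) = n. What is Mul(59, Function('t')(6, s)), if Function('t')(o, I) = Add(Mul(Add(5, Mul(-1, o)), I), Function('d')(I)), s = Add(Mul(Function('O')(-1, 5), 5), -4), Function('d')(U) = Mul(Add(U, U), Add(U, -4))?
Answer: 14337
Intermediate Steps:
Function('d')(U) = Mul(2, U, Add(-4, U)) (Function('d')(U) = Mul(Mul(2, U), Add(-4, U)) = Mul(2, U, Add(-4, U)))
s = -9 (s = Add(Mul(-1, 5), -4) = Add(-5, -4) = -9)
Function('t')(o, I) = Add(Mul(I, Add(5, Mul(-1, o))), Mul(2, I, Add(-4, I))) (Function('t')(o, I) = Add(Mul(Add(5, Mul(-1, o)), I), Mul(2, I, Add(-4, I))) = Add(Mul(I, Add(5, Mul(-1, o))), Mul(2, I, Add(-4, I))))
Mul(59, Function('t')(6, s)) = Mul(59, Mul(-9, Add(-3, Mul(-1, 6), Mul(2, -9)))) = Mul(59, Mul(-9, Add(-3, -6, -18))) = Mul(59, Mul(-9, -27)) = Mul(59, 243) = 14337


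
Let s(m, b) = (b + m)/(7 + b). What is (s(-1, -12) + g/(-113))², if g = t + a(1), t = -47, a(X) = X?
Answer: 2886601/319225 ≈ 9.0425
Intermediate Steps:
s(m, b) = (b + m)/(7 + b)
g = -46 (g = -47 + 1 = -46)
(s(-1, -12) + g/(-113))² = ((-12 - 1)/(7 - 12) - 46/(-113))² = (-13/(-5) - 46*(-1/113))² = (-⅕*(-13) + 46/113)² = (13/5 + 46/113)² = (1699/565)² = 2886601/319225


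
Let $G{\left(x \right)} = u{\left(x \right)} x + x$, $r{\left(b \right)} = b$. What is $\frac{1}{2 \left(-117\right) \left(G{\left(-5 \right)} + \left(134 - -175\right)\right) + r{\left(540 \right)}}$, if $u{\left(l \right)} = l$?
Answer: $- \frac{1}{76446} \approx -1.3081 \cdot 10^{-5}$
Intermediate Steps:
$G{\left(x \right)} = x + x^{2}$ ($G{\left(x \right)} = x x + x = x^{2} + x = x + x^{2}$)
$\frac{1}{2 \left(-117\right) \left(G{\left(-5 \right)} + \left(134 - -175\right)\right) + r{\left(540 \right)}} = \frac{1}{2 \left(-117\right) \left(- 5 \left(1 - 5\right) + \left(134 - -175\right)\right) + 540} = \frac{1}{- 234 \left(\left(-5\right) \left(-4\right) + \left(134 + 175\right)\right) + 540} = \frac{1}{- 234 \left(20 + 309\right) + 540} = \frac{1}{\left(-234\right) 329 + 540} = \frac{1}{-76986 + 540} = \frac{1}{-76446} = - \frac{1}{76446}$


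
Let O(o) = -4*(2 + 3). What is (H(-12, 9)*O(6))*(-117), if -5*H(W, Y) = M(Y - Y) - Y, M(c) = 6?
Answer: 1404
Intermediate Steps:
H(W, Y) = -6/5 + Y/5 (H(W, Y) = -(6 - Y)/5 = -6/5 + Y/5)
O(o) = -20 (O(o) = -4*5 = -20)
(H(-12, 9)*O(6))*(-117) = ((-6/5 + (⅕)*9)*(-20))*(-117) = ((-6/5 + 9/5)*(-20))*(-117) = ((⅗)*(-20))*(-117) = -12*(-117) = 1404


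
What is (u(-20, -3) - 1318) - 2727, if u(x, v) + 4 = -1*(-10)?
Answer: -4039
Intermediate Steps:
u(x, v) = 6 (u(x, v) = -4 - 1*(-10) = -4 + 10 = 6)
(u(-20, -3) - 1318) - 2727 = (6 - 1318) - 2727 = -1312 - 2727 = -4039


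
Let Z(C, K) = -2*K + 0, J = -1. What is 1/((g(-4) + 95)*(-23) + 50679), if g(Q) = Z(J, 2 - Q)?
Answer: 1/48770 ≈ 2.0504e-5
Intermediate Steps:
Z(C, K) = -2*K
g(Q) = -4 + 2*Q (g(Q) = -2*(2 - Q) = -4 + 2*Q)
1/((g(-4) + 95)*(-23) + 50679) = 1/(((-4 + 2*(-4)) + 95)*(-23) + 50679) = 1/(((-4 - 8) + 95)*(-23) + 50679) = 1/((-12 + 95)*(-23) + 50679) = 1/(83*(-23) + 50679) = 1/(-1909 + 50679) = 1/48770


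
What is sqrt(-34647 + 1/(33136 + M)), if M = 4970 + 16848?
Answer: I*sqrt(11625770493122)/18318 ≈ 186.14*I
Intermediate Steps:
M = 21818
sqrt(-34647 + 1/(33136 + M)) = sqrt(-34647 + 1/(33136 + 21818)) = sqrt(-34647 + 1/54954) = sqrt(-1903991237/54954) = I*sqrt(11625770493122)/18318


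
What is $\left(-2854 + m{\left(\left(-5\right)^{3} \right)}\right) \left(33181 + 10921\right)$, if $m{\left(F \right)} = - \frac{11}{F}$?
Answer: $- \frac{15732903378}{125} \approx -1.2586 \cdot 10^{8}$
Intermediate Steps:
$\left(-2854 + m{\left(\left(-5\right)^{3} \right)}\right) \left(33181 + 10921\right) = \left(-2854 - \frac{11}{\left(-5\right)^{3}}\right) \left(33181 + 10921\right) = \left(-2854 - \frac{11}{-125}\right) 44102 = \left(-2854 - - \frac{11}{125}\right) 44102 = \left(-2854 + \frac{11}{125}\right) 44102 = \left(- \frac{356739}{125}\right) 44102 = - \frac{15732903378}{125}$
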